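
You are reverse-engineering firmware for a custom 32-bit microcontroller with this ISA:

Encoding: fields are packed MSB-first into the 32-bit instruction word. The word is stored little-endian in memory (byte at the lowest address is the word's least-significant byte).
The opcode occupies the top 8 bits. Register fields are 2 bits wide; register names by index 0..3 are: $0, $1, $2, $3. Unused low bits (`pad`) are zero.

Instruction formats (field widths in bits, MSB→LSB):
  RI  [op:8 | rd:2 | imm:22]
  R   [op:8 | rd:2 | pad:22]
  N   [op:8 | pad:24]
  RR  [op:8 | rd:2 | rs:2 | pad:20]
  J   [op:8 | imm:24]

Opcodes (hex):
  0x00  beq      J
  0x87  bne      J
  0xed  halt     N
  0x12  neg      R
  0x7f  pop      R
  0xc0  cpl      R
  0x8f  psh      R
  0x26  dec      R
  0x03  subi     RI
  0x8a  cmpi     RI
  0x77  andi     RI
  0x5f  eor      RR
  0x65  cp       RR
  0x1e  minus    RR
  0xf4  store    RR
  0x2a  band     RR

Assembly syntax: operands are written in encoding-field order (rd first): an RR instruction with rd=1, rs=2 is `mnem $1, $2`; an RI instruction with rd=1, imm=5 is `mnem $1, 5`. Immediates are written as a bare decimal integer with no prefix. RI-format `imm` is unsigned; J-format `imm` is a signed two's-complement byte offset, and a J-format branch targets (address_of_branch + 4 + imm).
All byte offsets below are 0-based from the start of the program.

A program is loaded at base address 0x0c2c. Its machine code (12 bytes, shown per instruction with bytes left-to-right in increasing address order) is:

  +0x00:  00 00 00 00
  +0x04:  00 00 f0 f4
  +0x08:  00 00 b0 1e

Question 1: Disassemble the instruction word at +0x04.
store $3, $3

[04] 00 00 f0 f4 → 0xf4f00000
  top 8b → 0xf4 → store [RR]
  rd@[23:22]=0x3 ⇒ $3
  rs@[21:20]=0x3 ⇒ $3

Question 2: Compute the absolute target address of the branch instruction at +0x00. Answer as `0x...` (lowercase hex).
0x0c30

[00] 00 00 00 00 → 0x00000000
  op=0x00000000>>24=0x0 ⇒ beq (J)
  imm: (w>>0)&0xffffff=0x0 → 0
  target = base 0x0c2c + off 0x00 + 4 + imm 0 = 0x0c30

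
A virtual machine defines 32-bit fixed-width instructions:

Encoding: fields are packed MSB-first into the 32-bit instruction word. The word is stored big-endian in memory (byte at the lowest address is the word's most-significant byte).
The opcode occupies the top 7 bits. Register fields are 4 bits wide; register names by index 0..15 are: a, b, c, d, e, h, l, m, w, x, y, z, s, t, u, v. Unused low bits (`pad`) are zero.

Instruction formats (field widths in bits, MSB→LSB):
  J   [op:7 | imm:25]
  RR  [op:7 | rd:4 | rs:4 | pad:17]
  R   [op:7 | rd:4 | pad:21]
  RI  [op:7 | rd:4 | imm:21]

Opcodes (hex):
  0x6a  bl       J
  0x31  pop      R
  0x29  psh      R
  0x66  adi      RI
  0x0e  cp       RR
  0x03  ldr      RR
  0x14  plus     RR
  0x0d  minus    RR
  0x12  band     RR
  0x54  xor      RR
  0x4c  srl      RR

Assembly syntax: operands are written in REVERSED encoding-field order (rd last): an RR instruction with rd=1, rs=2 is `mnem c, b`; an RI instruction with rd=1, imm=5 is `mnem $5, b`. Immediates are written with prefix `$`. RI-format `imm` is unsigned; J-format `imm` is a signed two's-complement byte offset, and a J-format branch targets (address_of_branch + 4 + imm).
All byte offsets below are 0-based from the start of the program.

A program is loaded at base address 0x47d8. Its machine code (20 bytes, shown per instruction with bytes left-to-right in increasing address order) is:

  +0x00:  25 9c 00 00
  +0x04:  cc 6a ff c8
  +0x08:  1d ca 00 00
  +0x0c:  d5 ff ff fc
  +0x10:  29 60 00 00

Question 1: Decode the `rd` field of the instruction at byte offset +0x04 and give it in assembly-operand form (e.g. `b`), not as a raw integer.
[04] cc 6a ff c8 → 0xcc6affc8
  top 7b → 0x66 → adi [RI]
  [24:21] rd=3 = d
  [20:0] imm=720840 = $720840

d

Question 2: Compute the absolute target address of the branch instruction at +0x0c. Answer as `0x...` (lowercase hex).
0x47e4

+0x0c: d5 ff ff fc ⇒ word 0xd5fffffc (big)
  top 7b → 0x6a → bl [J]
  imm: (w>>0)&0x1ffffff=0x1fffffc (s25→-4) → $-4
  target = base 0x47d8 + off 0x0c + 4 + imm -4 = 0x47e4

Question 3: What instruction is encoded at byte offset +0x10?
plus a, z

[10] 29 60 00 00 → 0x29600000
  top 7b → 0x14 → plus [RR]
  rd: (w>>21)&0xf=0xb → z
  rs: (w>>17)&0xf=0x0 → a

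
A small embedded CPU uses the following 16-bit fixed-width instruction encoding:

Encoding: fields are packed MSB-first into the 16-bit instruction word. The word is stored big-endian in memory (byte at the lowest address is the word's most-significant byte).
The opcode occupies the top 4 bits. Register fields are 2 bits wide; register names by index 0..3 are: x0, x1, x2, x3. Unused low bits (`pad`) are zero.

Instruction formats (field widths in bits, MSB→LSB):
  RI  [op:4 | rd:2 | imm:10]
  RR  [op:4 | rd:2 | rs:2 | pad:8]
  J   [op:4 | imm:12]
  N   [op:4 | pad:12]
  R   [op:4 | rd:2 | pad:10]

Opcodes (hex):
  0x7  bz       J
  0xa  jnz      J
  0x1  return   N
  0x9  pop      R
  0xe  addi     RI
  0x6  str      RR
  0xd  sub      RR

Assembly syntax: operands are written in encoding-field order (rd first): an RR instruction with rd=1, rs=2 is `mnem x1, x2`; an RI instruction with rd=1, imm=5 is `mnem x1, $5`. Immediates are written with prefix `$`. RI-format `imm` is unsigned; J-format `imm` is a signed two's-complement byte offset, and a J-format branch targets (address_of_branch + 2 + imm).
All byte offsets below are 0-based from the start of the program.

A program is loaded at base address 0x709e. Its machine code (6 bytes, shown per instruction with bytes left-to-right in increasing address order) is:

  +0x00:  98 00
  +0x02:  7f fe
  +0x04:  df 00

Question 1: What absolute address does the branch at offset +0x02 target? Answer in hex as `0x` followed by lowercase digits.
0x70a0

off 0x02: read 7f fe as big → 0x7ffe
  opcode bits[15:12]=0x7: bz/J
  [11:0] imm=4094 (s12→-2) = $-2
  target = base 0x709e + off 0x02 + 2 + imm -2 = 0x70a0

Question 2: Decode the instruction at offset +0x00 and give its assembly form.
pop x2

@+00  big-endian(98 00) = 0x9800
  op=0x9800>>12=0x9 ⇒ pop (R)
  rd: (w>>10)&0x3=0x2 → x2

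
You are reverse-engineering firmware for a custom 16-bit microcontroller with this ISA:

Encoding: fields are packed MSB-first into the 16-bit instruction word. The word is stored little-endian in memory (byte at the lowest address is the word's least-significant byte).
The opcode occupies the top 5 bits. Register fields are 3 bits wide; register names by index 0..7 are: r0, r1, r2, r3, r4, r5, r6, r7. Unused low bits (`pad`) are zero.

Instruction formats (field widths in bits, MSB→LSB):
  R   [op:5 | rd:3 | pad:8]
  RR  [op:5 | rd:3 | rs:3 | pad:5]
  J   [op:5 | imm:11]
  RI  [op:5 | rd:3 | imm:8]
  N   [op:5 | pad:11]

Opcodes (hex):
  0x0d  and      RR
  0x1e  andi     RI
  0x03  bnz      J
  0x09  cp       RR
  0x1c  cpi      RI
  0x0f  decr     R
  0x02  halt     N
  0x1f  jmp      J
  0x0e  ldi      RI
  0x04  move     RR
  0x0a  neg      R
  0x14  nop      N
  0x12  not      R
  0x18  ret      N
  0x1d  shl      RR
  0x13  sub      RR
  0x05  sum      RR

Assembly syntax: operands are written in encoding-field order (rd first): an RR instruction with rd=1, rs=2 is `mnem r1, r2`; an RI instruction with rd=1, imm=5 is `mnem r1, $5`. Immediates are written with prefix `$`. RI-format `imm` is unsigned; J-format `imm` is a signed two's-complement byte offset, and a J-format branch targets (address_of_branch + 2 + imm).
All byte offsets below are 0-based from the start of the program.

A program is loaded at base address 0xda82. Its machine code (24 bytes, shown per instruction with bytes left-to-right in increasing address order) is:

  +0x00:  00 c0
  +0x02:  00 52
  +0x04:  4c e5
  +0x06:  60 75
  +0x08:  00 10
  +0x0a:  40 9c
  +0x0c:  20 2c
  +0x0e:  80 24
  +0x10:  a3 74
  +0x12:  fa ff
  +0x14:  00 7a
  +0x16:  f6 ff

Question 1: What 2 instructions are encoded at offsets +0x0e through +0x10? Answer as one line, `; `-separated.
move r4, r4; ldi r4, $163

[0e] 80 24 → 0x2480
  top 5b → 0x4 → move [RR]
  [10:8] rd=4 = r4
  [7:5] rs=4 = r4
[10] a3 74 → 0x74a3
  top 5b → 0xe → ldi [RI]
  [10:8] rd=4 = r4
  [7:0] imm=163 = $163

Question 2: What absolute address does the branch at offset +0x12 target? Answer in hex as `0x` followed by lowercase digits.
@+12  little-endian(fa ff) = 0xfffa
  opcode bits[15:11]=0x1f: jmp/J
  imm@[10:0]=0x7fa (s11→-6) ⇒ $-6
  target = base 0xda82 + off 0x12 + 2 + imm -6 = 0xda90

0xda90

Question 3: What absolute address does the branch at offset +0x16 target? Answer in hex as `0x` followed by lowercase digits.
[16] f6 ff → 0xfff6
  op=0xfff6>>11=0x1f ⇒ jmp (J)
  imm@[10:0]=0x7f6 (s11→-10) ⇒ $-10
  target = base 0xda82 + off 0x16 + 2 + imm -10 = 0xda90

0xda90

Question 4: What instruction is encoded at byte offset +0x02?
neg r2

+0x02: 00 52 ⇒ word 0x5200 (little)
  top 5b → 0xa → neg [R]
  rd@[10:8]=0x2 ⇒ r2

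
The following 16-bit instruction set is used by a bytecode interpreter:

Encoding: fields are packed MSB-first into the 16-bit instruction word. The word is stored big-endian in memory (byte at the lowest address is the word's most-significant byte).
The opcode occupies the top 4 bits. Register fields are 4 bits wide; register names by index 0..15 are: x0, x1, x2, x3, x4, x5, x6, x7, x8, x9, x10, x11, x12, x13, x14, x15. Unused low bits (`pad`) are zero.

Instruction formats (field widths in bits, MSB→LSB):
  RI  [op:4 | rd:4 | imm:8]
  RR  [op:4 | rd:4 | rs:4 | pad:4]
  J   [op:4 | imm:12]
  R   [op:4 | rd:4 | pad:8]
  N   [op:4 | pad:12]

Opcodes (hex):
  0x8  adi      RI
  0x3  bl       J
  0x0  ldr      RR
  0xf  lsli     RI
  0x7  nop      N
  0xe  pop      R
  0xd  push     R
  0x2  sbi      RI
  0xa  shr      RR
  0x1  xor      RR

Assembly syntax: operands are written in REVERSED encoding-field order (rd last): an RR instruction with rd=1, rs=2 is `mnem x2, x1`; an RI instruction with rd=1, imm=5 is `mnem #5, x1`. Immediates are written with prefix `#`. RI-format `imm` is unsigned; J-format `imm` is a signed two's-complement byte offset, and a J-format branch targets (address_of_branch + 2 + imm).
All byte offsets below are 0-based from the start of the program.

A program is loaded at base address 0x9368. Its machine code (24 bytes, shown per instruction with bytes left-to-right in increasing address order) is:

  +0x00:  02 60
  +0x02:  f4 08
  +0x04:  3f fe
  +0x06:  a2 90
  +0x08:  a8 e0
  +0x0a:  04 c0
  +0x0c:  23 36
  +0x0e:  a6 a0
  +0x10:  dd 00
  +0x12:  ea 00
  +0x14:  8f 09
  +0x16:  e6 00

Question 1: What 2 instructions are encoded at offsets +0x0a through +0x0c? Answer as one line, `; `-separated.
ldr x12, x4; sbi #54, x3

+0x0a: 04 c0 ⇒ word 0x04c0 (big)
  op=0x04c0>>12=0x0 ⇒ ldr (RR)
  rd: (w>>8)&0xf=0x4 → x4
  rs: (w>>4)&0xf=0xc → x12
+0x0c: 23 36 ⇒ word 0x2336 (big)
  op=0x2336>>12=0x2 ⇒ sbi (RI)
  rd: (w>>8)&0xf=0x3 → x3
  imm: (w>>0)&0xff=0x36 → #54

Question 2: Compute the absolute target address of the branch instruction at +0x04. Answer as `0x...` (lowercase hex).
@+04  big-endian(3f fe) = 0x3ffe
  op=0x3ffe>>12=0x3 ⇒ bl (J)
  [11:0] imm=4094 (s12→-2) = #-2
  target = base 0x9368 + off 0x04 + 2 + imm -2 = 0x936c

0x936c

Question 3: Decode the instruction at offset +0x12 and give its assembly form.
[12] ea 00 → 0xea00
  op=0xea00>>12=0xe ⇒ pop (R)
  [11:8] rd=10 = x10

pop x10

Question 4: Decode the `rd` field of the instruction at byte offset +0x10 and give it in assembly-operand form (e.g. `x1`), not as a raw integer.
x13

@+10  big-endian(dd 00) = 0xdd00
  top 4b → 0xd → push [R]
  rd@[11:8]=0xd ⇒ x13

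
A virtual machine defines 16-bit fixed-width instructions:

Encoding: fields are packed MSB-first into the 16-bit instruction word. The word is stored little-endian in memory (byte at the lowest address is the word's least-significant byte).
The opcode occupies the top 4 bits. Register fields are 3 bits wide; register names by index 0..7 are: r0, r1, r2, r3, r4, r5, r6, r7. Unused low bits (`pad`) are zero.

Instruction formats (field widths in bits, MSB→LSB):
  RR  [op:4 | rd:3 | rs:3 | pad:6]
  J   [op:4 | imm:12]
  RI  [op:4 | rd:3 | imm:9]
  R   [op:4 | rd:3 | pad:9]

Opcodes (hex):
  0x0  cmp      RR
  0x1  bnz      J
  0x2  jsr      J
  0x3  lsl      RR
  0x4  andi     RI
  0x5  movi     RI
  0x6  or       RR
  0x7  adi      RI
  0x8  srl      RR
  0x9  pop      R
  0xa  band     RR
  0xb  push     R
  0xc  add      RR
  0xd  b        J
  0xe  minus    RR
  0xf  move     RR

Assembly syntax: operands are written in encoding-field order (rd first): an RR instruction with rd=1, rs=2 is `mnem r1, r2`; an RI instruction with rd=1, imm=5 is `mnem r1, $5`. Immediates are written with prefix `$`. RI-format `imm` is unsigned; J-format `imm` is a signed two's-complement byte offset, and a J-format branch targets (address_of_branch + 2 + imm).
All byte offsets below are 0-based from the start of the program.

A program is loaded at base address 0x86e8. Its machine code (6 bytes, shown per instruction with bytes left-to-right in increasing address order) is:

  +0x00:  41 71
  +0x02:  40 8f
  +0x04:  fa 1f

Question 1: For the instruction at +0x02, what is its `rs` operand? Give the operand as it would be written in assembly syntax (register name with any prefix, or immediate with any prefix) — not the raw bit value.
[02] 40 8f → 0x8f40
  top 4b → 0x8 → srl [RR]
  [11:9] rd=7 = r7
  [8:6] rs=5 = r5

r5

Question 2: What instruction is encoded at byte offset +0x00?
+0x00: 41 71 ⇒ word 0x7141 (little)
  op=0x7141>>12=0x7 ⇒ adi (RI)
  rd: (w>>9)&0x7=0x0 → r0
  imm: (w>>0)&0x1ff=0x141 → $321

adi r0, $321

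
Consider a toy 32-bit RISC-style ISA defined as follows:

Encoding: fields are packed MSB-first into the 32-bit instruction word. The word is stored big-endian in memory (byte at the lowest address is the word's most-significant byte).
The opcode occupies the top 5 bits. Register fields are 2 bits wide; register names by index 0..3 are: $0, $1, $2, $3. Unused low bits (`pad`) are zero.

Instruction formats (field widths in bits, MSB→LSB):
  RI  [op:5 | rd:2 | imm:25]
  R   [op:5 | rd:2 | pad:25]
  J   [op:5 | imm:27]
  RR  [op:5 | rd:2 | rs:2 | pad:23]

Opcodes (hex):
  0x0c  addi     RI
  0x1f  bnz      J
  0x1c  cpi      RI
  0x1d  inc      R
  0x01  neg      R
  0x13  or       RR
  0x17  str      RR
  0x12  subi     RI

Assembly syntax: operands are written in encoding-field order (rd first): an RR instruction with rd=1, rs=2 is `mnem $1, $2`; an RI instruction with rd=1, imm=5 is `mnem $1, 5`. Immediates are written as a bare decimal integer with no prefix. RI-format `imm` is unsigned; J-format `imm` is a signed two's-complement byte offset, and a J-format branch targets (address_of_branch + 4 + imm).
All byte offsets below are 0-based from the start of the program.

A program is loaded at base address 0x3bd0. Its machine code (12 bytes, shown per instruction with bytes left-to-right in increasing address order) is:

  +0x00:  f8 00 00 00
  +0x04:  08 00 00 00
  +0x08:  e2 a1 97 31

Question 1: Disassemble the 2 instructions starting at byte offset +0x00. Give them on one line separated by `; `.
+0x00: f8 00 00 00 ⇒ word 0xf8000000 (big)
  op=0xf8000000>>27=0x1f ⇒ bnz (J)
  [26:0] imm=0 = 0
+0x04: 08 00 00 00 ⇒ word 0x08000000 (big)
  op=0x08000000>>27=0x1 ⇒ neg (R)
  [26:25] rd=0 = $0

bnz 0; neg $0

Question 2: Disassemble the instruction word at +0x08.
off 0x08: read e2 a1 97 31 as big → 0xe2a19731
  op=0xe2a19731>>27=0x1c ⇒ cpi (RI)
  rd@[26:25]=0x1 ⇒ $1
  imm@[24:0]=0xa19731 ⇒ 10590001

cpi $1, 10590001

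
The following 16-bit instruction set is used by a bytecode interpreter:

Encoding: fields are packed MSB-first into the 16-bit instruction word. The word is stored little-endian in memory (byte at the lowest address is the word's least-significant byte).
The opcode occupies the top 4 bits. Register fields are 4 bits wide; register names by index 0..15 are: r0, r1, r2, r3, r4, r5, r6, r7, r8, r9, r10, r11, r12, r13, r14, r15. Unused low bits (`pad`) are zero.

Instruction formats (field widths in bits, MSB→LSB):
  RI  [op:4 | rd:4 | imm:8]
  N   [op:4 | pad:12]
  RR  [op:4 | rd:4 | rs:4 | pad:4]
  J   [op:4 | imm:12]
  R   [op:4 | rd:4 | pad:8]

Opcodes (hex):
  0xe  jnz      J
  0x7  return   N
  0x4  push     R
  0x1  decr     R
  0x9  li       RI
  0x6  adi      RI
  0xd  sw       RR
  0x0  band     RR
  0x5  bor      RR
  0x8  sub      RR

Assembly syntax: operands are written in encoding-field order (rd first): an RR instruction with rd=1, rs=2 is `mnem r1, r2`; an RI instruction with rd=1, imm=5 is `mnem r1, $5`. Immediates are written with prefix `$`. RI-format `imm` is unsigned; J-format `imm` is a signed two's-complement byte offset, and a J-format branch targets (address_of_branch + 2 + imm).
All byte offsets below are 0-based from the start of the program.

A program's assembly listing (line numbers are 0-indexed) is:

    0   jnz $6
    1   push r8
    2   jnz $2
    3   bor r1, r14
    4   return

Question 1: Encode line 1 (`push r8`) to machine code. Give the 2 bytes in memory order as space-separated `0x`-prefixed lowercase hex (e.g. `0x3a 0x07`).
0x00 0x48

L1: push op=0x4:4|rd=8:4|pad=0:8 ⇒ 0x4800 ⇒ little 00 48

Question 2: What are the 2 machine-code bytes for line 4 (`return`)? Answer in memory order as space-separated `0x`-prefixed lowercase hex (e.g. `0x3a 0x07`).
0x00 0x70

L4: return op=0x7:4|pad=0:12 ⇒ 0x7000 ⇒ little 00 70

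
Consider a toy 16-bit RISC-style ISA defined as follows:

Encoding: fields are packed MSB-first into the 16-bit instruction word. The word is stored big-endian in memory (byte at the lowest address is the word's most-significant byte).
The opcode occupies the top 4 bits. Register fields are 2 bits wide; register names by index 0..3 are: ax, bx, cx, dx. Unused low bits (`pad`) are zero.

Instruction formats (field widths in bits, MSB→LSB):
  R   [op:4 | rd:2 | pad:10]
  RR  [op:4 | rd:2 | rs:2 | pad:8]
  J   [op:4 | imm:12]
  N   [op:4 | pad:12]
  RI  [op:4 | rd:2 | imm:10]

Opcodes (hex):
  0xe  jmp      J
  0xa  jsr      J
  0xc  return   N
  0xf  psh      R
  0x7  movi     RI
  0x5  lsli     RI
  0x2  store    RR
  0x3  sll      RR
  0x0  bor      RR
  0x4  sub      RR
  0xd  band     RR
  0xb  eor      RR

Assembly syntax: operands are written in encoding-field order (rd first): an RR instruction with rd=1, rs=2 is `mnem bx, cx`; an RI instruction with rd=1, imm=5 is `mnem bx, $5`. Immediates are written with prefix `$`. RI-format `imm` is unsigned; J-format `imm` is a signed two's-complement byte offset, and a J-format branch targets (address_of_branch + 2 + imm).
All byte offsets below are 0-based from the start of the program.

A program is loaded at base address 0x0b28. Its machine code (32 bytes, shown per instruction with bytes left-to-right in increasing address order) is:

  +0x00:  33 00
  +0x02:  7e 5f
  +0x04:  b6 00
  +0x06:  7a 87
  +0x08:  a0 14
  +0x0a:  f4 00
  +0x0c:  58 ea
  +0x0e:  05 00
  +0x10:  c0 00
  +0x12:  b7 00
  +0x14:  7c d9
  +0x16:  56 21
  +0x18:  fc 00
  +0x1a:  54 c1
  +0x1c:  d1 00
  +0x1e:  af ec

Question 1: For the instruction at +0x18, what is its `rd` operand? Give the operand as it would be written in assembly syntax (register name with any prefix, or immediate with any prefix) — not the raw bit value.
dx

[18] fc 00 → 0xfc00
  opcode bits[15:12]=0xf: psh/R
  rd: (w>>10)&0x3=0x3 → dx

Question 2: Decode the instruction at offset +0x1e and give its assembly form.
jsr $-20

+0x1e: af ec ⇒ word 0xafec (big)
  op=0xafec>>12=0xa ⇒ jsr (J)
  imm@[11:0]=0xfec (s12→-20) ⇒ $-20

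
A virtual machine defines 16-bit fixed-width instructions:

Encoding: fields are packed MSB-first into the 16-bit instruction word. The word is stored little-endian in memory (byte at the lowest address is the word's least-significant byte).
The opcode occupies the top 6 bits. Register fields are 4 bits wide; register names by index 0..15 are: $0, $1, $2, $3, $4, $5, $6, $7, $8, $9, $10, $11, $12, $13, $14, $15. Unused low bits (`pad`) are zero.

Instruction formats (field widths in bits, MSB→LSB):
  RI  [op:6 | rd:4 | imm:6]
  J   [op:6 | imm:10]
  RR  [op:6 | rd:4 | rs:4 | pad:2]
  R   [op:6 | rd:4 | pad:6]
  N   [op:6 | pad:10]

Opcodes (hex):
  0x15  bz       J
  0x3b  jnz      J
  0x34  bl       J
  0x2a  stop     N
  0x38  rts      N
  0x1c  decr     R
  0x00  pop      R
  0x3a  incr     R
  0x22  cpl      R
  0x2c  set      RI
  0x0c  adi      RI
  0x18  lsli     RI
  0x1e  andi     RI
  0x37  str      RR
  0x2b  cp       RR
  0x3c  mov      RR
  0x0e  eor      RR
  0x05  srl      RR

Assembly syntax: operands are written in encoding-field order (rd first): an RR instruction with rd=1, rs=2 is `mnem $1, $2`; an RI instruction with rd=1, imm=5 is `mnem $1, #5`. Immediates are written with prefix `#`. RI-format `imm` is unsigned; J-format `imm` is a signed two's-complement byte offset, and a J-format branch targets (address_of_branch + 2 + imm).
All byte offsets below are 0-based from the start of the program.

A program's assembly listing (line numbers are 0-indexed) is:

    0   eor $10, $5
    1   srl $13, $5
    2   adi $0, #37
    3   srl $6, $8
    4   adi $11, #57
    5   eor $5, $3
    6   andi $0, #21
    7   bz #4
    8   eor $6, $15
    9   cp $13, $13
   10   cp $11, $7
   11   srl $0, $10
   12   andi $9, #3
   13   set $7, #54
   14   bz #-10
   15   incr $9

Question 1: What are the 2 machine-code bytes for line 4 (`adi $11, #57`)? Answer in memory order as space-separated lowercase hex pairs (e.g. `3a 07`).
f9 32

line 4 (adi): pack op=0xc:6|rd=11:4|imm=57:6 = 0x32f9; little→ f9 32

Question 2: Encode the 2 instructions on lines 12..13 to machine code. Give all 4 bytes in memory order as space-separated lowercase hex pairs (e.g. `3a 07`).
43 7a f6 b1

12. andi fields op=0x1e:6|rd=9:4|imm=3:6 → word 7a43h → 43 7a
13. set fields op=0x2c:6|rd=7:4|imm=54:6 → word b1f6h → f6 b1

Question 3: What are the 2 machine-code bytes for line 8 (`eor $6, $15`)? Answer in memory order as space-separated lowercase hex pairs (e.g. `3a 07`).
8. eor fields op=0xe:6|rd=6:4|rs=15:4|pad=0:2 → word 39bch → bc 39

bc 39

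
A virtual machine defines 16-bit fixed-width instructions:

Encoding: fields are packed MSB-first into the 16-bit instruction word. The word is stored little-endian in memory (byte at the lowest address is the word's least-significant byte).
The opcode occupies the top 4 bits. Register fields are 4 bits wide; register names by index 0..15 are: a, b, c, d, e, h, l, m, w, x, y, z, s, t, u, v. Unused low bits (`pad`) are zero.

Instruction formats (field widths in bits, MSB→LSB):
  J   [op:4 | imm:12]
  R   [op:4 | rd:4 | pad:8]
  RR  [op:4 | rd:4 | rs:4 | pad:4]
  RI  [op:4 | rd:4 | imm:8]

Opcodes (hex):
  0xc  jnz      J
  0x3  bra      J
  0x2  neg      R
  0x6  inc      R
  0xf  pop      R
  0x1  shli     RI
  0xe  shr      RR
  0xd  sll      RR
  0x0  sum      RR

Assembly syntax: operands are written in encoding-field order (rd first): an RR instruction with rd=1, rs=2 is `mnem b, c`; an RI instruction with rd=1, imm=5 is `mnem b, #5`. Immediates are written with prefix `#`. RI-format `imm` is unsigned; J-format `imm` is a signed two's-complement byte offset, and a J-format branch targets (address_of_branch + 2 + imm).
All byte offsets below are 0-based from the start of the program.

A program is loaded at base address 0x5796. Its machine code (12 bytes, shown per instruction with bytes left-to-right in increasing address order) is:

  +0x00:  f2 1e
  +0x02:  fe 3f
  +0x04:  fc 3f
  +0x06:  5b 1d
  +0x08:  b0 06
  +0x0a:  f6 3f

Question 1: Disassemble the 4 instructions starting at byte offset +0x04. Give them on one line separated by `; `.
off 0x04: read fc 3f as little → 0x3ffc
  top 4b → 0x3 → bra [J]
  imm@[11:0]=0xffc (s12→-4) ⇒ #-4
off 0x06: read 5b 1d as little → 0x1d5b
  top 4b → 0x1 → shli [RI]
  rd@[11:8]=0xd ⇒ t
  imm@[7:0]=0x5b ⇒ #91
off 0x08: read b0 06 as little → 0x06b0
  top 4b → 0x0 → sum [RR]
  rd@[11:8]=0x6 ⇒ l
  rs@[7:4]=0xb ⇒ z
off 0x0a: read f6 3f as little → 0x3ff6
  top 4b → 0x3 → bra [J]
  imm@[11:0]=0xff6 (s12→-10) ⇒ #-10

bra #-4; shli t, #91; sum l, z; bra #-10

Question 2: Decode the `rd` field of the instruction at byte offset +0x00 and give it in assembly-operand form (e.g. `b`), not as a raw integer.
+0x00: f2 1e ⇒ word 0x1ef2 (little)
  top 4b → 0x1 → shli [RI]
  rd: (w>>8)&0xf=0xe → u
  imm: (w>>0)&0xff=0xf2 → #242

u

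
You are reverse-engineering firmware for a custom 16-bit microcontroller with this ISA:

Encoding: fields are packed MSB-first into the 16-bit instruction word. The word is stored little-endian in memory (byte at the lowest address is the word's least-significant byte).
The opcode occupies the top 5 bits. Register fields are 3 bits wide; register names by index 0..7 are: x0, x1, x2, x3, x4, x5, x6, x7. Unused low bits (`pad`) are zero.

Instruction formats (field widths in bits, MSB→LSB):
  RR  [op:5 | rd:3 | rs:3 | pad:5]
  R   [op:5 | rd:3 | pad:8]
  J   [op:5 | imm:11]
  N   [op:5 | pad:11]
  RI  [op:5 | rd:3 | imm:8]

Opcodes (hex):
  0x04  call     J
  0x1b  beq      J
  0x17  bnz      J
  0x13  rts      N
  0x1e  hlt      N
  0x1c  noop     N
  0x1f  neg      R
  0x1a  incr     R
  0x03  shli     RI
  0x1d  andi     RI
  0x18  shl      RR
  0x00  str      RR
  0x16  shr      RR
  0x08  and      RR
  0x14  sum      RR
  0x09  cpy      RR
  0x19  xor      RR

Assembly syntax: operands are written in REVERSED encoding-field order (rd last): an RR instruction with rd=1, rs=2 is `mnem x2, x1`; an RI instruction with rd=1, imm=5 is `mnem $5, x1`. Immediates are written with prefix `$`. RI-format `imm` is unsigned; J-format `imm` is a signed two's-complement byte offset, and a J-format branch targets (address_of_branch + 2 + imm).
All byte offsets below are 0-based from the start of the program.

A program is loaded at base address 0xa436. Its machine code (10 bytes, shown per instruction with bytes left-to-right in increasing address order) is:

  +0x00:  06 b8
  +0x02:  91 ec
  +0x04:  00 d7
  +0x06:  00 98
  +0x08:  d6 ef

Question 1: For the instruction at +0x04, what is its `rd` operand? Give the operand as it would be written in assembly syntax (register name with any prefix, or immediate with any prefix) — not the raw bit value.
x7

+0x04: 00 d7 ⇒ word 0xd700 (little)
  opcode bits[15:11]=0x1a: incr/R
  [10:8] rd=7 = x7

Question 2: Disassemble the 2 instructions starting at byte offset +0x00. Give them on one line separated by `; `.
[00] 06 b8 → 0xb806
  opcode bits[15:11]=0x17: bnz/J
  imm: (w>>0)&0x7ff=0x6 → $6
[02] 91 ec → 0xec91
  opcode bits[15:11]=0x1d: andi/RI
  rd: (w>>8)&0x7=0x4 → x4
  imm: (w>>0)&0xff=0x91 → $145

bnz $6; andi $145, x4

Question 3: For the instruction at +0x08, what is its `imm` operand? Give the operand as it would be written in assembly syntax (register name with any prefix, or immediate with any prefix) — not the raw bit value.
$214

off 0x08: read d6 ef as little → 0xefd6
  op=0xefd6>>11=0x1d ⇒ andi (RI)
  [10:8] rd=7 = x7
  [7:0] imm=214 = $214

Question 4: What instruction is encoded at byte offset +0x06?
[06] 00 98 → 0x9800
  top 5b → 0x13 → rts [N]

rts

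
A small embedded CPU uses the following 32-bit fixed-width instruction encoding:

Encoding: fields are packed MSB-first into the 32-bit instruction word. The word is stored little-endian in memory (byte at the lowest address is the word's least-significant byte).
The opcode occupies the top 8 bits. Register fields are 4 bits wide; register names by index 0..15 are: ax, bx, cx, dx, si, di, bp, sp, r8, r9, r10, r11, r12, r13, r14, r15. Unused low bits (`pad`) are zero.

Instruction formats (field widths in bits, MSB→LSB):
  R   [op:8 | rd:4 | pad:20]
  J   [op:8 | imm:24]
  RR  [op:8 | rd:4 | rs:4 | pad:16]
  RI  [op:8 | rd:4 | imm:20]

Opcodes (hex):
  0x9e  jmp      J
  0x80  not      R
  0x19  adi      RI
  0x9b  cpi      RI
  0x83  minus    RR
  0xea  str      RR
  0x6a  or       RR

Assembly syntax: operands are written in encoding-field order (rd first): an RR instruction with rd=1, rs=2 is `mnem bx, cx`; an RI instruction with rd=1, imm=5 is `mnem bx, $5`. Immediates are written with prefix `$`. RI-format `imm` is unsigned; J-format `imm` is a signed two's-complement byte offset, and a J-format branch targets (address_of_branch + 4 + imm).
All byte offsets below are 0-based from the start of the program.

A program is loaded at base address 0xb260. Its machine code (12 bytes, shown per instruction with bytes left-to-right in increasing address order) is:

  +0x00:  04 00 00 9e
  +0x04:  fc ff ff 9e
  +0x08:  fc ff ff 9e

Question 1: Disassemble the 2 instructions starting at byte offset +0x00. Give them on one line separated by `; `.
jmp $4; jmp $-4

@+00  little-endian(04 00 00 9e) = 0x9e000004
  top 8b → 0x9e → jmp [J]
  [23:0] imm=4 = $4
@+04  little-endian(fc ff ff 9e) = 0x9efffffc
  top 8b → 0x9e → jmp [J]
  [23:0] imm=16777212 (s24→-4) = $-4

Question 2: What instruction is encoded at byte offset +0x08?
[08] fc ff ff 9e → 0x9efffffc
  top 8b → 0x9e → jmp [J]
  imm: (w>>0)&0xffffff=0xfffffc (s24→-4) → $-4

jmp $-4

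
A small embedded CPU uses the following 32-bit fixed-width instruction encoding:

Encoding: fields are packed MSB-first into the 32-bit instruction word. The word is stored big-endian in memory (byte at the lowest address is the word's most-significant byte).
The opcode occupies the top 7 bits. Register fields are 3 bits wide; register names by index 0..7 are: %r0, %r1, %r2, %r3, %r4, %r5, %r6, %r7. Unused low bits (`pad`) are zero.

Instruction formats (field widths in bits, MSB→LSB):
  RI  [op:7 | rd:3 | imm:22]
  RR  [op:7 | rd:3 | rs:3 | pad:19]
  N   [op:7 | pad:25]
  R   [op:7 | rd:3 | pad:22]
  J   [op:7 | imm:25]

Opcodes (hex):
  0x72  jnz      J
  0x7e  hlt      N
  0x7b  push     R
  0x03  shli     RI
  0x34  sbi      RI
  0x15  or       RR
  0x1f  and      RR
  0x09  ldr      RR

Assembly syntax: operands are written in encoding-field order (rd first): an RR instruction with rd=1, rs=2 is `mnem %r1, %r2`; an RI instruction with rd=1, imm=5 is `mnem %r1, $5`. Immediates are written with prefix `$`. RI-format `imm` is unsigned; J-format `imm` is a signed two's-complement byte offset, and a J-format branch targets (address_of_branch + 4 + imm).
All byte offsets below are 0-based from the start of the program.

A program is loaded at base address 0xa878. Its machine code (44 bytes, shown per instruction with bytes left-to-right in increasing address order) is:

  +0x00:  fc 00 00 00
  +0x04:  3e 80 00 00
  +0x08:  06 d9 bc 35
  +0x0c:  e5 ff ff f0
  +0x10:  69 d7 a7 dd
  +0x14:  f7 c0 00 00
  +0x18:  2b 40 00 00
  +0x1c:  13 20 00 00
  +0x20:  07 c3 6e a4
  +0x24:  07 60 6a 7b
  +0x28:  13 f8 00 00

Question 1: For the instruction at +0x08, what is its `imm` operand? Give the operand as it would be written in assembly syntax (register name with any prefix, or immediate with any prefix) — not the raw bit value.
$1686581

@+08  big-endian(06 d9 bc 35) = 0x06d9bc35
  op=0x06d9bc35>>25=0x3 ⇒ shli (RI)
  rd@[24:22]=0x3 ⇒ %r3
  imm@[21:0]=0x19bc35 ⇒ $1686581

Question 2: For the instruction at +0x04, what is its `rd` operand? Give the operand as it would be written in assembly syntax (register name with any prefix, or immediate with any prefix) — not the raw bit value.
%r2

+0x04: 3e 80 00 00 ⇒ word 0x3e800000 (big)
  opcode bits[31:25]=0x1f: and/RR
  rd@[24:22]=0x2 ⇒ %r2
  rs@[21:19]=0x0 ⇒ %r0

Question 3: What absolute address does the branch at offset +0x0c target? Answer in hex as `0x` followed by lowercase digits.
0xa878

@+0c  big-endian(e5 ff ff f0) = 0xe5fffff0
  op=0xe5fffff0>>25=0x72 ⇒ jnz (J)
  imm: (w>>0)&0x1ffffff=0x1fffff0 (s25→-16) → $-16
  target = base 0xa878 + off 0x0c + 4 + imm -16 = 0xa878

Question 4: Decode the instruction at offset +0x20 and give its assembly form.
@+20  big-endian(07 c3 6e a4) = 0x07c36ea4
  top 7b → 0x3 → shli [RI]
  rd@[24:22]=0x7 ⇒ %r7
  imm@[21:0]=0x36ea4 ⇒ $224932

shli %r7, $224932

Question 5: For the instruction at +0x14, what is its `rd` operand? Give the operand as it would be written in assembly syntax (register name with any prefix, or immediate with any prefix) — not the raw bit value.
off 0x14: read f7 c0 00 00 as big → 0xf7c00000
  top 7b → 0x7b → push [R]
  rd@[24:22]=0x7 ⇒ %r7

%r7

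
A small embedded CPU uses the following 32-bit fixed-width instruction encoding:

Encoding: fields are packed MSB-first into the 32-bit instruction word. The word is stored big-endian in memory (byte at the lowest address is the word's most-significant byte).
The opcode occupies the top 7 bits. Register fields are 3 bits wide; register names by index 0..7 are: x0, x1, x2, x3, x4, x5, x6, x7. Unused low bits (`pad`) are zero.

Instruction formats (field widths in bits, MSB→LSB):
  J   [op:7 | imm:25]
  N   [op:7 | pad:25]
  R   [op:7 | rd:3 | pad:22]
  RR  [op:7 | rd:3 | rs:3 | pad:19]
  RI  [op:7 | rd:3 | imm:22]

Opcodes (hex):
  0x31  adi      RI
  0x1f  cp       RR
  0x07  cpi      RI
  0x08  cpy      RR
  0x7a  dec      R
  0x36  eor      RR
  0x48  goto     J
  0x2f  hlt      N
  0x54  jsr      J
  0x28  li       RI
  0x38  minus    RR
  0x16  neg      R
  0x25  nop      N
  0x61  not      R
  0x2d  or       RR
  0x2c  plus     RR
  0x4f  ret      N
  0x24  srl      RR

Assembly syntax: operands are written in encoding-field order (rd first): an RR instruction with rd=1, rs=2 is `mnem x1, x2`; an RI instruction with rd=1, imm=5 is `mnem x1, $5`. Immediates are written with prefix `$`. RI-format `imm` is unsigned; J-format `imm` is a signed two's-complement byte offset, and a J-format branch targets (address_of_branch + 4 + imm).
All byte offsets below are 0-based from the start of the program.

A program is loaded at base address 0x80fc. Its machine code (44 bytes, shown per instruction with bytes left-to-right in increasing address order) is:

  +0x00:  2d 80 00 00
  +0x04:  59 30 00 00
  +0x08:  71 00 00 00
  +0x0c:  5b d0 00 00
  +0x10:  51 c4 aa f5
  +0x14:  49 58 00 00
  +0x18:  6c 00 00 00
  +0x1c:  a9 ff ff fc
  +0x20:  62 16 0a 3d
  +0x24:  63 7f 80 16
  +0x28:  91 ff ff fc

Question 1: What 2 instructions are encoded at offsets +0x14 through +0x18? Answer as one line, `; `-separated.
srl x5, x3; eor x0, x0

+0x14: 49 58 00 00 ⇒ word 0x49580000 (big)
  opcode bits[31:25]=0x24: srl/RR
  rd@[24:22]=0x5 ⇒ x5
  rs@[21:19]=0x3 ⇒ x3
+0x18: 6c 00 00 00 ⇒ word 0x6c000000 (big)
  opcode bits[31:25]=0x36: eor/RR
  rd@[24:22]=0x0 ⇒ x0
  rs@[21:19]=0x0 ⇒ x0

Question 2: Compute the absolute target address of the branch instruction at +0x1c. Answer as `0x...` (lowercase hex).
off 0x1c: read a9 ff ff fc as big → 0xa9fffffc
  top 7b → 0x54 → jsr [J]
  imm: (w>>0)&0x1ffffff=0x1fffffc (s25→-4) → $-4
  target = base 0x80fc + off 0x1c + 4 + imm -4 = 0x8118

0x8118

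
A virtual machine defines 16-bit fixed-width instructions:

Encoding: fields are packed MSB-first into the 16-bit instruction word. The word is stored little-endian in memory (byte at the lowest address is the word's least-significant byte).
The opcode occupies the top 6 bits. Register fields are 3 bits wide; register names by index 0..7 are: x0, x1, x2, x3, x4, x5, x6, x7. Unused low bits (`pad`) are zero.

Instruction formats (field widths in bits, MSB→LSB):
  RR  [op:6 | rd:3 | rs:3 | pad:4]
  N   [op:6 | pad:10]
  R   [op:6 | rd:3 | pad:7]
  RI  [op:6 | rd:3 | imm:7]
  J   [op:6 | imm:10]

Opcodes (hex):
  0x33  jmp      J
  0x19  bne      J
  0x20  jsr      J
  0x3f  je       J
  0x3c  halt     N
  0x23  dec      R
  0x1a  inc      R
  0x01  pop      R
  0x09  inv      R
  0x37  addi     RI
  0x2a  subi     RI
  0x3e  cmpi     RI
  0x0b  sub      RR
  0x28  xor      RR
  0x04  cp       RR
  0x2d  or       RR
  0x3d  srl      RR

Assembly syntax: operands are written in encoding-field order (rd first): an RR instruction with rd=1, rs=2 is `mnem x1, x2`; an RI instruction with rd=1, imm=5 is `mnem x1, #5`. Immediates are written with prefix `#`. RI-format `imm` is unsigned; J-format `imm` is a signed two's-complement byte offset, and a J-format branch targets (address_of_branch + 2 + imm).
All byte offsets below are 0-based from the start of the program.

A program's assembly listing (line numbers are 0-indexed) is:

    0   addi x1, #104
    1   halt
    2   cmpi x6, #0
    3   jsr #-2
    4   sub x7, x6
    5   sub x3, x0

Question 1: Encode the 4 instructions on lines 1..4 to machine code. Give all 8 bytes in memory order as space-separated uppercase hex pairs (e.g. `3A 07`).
00 F0 00 FB FE 83 E0 2F

line 1 (halt): pack op=0x3c:6|pad=0:10 = 0xf000; little→ 00 f0
line 2 (cmpi): pack op=0x3e:6|rd=6:3|imm=0:7 = 0xfb00; little→ 00 fb
line 3 (jsr): pack op=0x20:6|imm=-2:10 = 0x83fe; little→ fe 83
line 4 (sub): pack op=0xb:6|rd=7:3|rs=6:3|pad=0:4 = 0x2fe0; little→ e0 2f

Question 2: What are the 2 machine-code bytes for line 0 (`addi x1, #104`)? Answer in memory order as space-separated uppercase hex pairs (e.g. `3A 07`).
E8 DC

L0: addi op=0x37:6|rd=1:3|imm=104:7 ⇒ 0xdce8 ⇒ little e8 dc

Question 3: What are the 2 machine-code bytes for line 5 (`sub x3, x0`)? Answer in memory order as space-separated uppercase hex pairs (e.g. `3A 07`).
80 2D

5. sub fields op=0xb:6|rd=3:3|rs=0:3|pad=0:4 → word 2d80h → 80 2d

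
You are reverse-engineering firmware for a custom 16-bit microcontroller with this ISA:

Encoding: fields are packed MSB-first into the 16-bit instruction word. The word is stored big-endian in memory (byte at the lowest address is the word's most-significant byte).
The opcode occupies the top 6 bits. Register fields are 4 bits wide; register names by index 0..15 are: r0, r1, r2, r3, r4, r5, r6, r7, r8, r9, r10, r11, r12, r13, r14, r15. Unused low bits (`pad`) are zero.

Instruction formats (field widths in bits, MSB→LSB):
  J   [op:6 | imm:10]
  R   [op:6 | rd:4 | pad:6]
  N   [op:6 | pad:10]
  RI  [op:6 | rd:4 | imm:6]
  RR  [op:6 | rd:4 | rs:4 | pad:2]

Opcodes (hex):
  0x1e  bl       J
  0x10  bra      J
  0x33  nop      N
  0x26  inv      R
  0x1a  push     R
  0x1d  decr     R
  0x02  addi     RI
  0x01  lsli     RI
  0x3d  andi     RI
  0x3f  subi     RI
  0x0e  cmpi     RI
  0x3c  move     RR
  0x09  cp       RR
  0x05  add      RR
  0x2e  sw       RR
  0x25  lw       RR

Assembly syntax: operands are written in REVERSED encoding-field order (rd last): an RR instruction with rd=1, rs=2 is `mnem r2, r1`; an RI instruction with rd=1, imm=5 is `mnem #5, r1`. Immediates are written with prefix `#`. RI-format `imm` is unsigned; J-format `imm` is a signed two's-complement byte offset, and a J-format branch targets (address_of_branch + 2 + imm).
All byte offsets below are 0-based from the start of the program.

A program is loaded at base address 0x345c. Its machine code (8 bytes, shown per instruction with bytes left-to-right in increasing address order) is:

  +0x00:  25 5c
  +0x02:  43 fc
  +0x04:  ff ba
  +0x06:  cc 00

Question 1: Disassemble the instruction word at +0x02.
bra #-4

[02] 43 fc → 0x43fc
  top 6b → 0x10 → bra [J]
  [9:0] imm=1020 (s10→-4) = #-4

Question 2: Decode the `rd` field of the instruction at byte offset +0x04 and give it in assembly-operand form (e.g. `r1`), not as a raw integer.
r14

[04] ff ba → 0xffba
  top 6b → 0x3f → subi [RI]
  rd@[9:6]=0xe ⇒ r14
  imm@[5:0]=0x3a ⇒ #58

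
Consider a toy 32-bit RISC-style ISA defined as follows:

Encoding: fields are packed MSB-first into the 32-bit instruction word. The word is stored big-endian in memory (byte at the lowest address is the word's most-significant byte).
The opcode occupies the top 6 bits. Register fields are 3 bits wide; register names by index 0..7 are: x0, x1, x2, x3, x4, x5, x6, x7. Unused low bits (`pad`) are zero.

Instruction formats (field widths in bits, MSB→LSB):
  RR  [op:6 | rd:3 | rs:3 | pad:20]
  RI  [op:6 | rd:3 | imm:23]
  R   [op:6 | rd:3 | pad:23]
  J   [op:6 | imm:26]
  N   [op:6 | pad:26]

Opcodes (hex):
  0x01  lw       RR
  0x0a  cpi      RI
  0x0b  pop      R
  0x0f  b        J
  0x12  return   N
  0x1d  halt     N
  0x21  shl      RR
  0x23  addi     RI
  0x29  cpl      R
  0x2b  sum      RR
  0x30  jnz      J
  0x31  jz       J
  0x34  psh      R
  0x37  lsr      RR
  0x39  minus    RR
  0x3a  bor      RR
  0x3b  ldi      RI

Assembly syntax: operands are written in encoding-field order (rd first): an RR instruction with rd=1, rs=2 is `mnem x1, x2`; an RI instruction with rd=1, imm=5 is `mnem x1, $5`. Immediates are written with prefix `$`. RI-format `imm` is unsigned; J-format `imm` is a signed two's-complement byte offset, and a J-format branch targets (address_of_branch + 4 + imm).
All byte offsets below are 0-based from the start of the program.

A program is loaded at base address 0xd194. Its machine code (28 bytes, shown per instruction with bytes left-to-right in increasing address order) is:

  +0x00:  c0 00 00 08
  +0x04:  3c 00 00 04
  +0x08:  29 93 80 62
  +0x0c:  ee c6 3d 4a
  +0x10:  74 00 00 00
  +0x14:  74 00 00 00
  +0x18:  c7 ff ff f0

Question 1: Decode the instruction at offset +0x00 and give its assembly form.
jnz $8

@+00  big-endian(c0 00 00 08) = 0xc0000008
  op=0xc0000008>>26=0x30 ⇒ jnz (J)
  imm: (w>>0)&0x3ffffff=0x8 → $8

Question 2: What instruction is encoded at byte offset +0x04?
+0x04: 3c 00 00 04 ⇒ word 0x3c000004 (big)
  top 6b → 0xf → b [J]
  imm@[25:0]=0x4 ⇒ $4

b $4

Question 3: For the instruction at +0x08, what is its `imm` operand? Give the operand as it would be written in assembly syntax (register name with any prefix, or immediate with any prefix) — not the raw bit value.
$1278050

off 0x08: read 29 93 80 62 as big → 0x29938062
  op=0x29938062>>26=0xa ⇒ cpi (RI)
  rd@[25:23]=0x3 ⇒ x3
  imm@[22:0]=0x138062 ⇒ $1278050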